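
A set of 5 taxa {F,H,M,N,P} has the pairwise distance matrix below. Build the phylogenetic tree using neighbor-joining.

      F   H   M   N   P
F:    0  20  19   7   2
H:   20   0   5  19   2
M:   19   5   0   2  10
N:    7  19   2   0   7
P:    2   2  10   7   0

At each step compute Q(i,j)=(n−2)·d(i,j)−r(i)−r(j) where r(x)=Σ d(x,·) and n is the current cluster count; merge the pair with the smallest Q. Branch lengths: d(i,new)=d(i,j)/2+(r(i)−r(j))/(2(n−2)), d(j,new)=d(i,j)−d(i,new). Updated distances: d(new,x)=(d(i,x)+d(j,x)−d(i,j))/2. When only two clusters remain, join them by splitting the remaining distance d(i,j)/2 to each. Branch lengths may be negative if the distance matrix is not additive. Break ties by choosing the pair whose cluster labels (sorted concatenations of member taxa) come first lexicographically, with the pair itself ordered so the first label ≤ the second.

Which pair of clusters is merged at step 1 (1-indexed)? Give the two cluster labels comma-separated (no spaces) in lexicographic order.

H,M

1. join H+M (d=5, Q=-67) ⇒ HM; edges |H|=25/6, |M|=5/6
  updated: d(F,HM)=17, d(HM,N)=8, d(HM,P)=7/2
2. join F+P (d=2, Q=-69/2) ⇒ FP; edges |F|=35/8, |P|=-19/8
  updated: d(FP,HM)=37/4, d(FP,N)=6
3. join FP+HM (d=37/4, Q=-93/4) ⇒ FHMP; edges |FP|=29/8, |HM|=45/8
  updated: d(FHMP,N)=19/8
4. join FHMP+N (d=19/8) ⇒ FHMNP; edges |FHMP|=19/16, |N|=19/16
final tree: (((F:35/8,P:-19/8):29/8,(H:25/6,M:5/6):45/8):19/16,N:19/16)
total length: 149/8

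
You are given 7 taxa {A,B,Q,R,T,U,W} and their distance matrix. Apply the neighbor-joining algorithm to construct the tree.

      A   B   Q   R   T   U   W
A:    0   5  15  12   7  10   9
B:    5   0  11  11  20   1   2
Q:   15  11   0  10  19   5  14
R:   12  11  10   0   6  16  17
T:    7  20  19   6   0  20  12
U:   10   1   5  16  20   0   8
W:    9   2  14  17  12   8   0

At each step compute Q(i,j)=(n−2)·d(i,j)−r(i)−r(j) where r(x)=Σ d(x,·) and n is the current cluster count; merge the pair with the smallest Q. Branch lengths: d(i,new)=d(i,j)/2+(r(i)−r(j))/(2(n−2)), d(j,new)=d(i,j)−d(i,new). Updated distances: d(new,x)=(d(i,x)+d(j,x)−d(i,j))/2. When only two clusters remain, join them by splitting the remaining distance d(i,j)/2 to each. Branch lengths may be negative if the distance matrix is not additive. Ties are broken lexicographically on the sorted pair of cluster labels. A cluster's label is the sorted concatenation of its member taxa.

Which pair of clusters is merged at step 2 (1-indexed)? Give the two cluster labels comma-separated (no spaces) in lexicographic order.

A,RT

step 1: merge (R,T) at d=6, Q=-126; branch lengths R→9/5, T→21/5; new cluster RT
  updated: d(A,RT)=13/2, d(B,RT)=25/2, d(Q,RT)=23/2, d(RT,U)=15, d(RT,W)=23/2
step 2: merge (A,RT) at d=13/2, Q=-153/2; branch lengths A→29/16, RT→75/16; new cluster ART
  updated: d(ART,B)=11/2, d(ART,Q)=10, d(ART,U)=37/4, d(ART,W)=7
step 3: merge (Q,U) at d=5, Q=-193/4; branch lengths Q→127/24, U→-7/24; new cluster QU
  updated: d(ART,QU)=57/8, d(B,QU)=7/2, d(QU,W)=17/2
step 4: merge (ART,QU) at d=57/8, Q=-49/2; branch lengths ART→59/16, QU→55/16; new cluster AQRTU
  updated: d(AQRTU,B)=15/16, d(AQRTU,W)=67/16
step 5: merge (AQRTU,B) at d=15/16, Q=-57/8; branch lengths AQRTU→25/16, B→-5/8; new cluster ABQRTU
  updated: d(ABQRTU,W)=21/8
step 6: merge (ABQRTU,W) at d=21/8; branch lengths ABQRTU→21/16, W→21/16; new cluster ABQRTUW
final tree: ((((A:29/16,(R:9/5,T:21/5):75/16):59/16,(Q:127/24,U:-7/24):55/16):25/16,B:-5/8):21/16,W:21/16)
total length: 451/16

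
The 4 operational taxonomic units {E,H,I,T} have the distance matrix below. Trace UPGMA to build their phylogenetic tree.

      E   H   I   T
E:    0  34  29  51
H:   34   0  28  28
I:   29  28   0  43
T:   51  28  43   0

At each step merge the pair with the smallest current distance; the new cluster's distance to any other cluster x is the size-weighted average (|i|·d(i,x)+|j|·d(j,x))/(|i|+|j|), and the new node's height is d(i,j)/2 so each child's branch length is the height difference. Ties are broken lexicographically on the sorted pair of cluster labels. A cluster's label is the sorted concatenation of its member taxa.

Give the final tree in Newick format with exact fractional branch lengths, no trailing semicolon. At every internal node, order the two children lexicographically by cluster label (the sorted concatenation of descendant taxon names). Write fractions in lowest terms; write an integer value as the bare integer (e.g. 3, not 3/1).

((E:63/4,(H:14,I:14):7/4):55/12,T:61/3)

iteration 1: select H,I (d=28); attach at lengths (14, 14); label the merged cluster HI
  updated: d(E,HI)=63/2, d(HI,T)=71/2
iteration 2: select E,HI (d=63/2); attach at lengths (63/4, 7/4); label the merged cluster EHI
  updated: d(EHI,T)=122/3
iteration 3: select EHI,T (d=122/3); attach at lengths (55/12, 61/3); label the merged cluster EHIT
final tree: ((E:63/4,(H:14,I:14):7/4):55/12,T:61/3)
total length: 845/12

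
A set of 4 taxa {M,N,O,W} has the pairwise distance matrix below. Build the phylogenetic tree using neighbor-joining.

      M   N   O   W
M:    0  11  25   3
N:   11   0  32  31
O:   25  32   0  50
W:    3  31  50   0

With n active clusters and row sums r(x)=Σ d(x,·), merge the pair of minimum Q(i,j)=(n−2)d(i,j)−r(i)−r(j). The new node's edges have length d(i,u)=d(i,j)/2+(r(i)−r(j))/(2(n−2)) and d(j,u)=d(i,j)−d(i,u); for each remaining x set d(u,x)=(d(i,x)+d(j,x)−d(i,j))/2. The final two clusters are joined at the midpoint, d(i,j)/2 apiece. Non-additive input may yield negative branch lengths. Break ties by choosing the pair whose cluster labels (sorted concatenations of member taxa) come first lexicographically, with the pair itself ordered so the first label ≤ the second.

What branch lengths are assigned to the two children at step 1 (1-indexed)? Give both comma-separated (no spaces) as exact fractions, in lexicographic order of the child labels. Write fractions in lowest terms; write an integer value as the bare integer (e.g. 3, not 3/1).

-39/4,51/4

iteration 1: select M,W (d=3, Q=-117); attach at lengths (-39/4, 51/4); label the merged cluster MW
  updated: d(MW,N)=39/2, d(MW,O)=36
iteration 2: select MW,N (d=39/2, Q=-175/2); attach at lengths (47/4, 31/4); label the merged cluster MNW
  updated: d(MNW,O)=97/4
iteration 3: select MNW,O (d=97/4); attach at lengths (97/8, 97/8); label the merged cluster MNOW
final tree: (((M:-39/4,W:51/4):47/4,N:31/4):97/8,O:97/8)
total length: 187/4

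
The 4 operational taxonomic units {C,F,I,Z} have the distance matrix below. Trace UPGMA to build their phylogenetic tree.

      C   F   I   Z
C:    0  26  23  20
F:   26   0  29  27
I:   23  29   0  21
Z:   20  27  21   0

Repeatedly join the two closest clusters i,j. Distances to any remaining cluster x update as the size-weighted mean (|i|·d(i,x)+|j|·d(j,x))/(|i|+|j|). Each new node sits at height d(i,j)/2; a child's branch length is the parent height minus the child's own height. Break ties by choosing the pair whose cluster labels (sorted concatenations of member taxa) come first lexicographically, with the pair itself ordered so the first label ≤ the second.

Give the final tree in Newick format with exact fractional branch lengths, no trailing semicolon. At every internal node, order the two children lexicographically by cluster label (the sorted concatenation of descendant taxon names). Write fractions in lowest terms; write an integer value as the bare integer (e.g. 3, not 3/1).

(((C:10,Z:10):1,I:11):8/3,F:41/3)

iteration 1: select C,Z (d=20); attach at lengths (10, 10); label the merged cluster CZ
  updated: d(CZ,F)=53/2, d(CZ,I)=22
iteration 2: select CZ,I (d=22); attach at lengths (1, 11); label the merged cluster CIZ
  updated: d(CIZ,F)=82/3
iteration 3: select CIZ,F (d=82/3); attach at lengths (8/3, 41/3); label the merged cluster CFIZ
final tree: (((C:10,Z:10):1,I:11):8/3,F:41/3)
total length: 145/3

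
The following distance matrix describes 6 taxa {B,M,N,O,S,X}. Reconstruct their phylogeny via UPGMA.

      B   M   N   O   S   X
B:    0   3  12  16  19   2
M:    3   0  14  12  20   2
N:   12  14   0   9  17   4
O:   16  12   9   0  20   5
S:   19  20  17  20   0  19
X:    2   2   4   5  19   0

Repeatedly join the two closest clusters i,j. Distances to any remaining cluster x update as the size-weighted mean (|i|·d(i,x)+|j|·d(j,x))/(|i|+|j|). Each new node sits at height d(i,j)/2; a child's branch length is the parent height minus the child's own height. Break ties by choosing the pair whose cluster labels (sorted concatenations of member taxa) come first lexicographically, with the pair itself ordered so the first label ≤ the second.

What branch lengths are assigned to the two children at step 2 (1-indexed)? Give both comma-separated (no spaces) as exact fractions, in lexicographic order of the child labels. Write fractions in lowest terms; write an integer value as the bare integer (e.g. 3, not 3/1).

1/4,5/4

1. join B+X (d=2) ⇒ BX; edges |B|=1, |X|=1
  updated: d(BX,M)=5/2, d(BX,N)=8, d(BX,O)=21/2, d(BX,S)=19
2. join BX+M (d=5/2) ⇒ BMX; edges |BX|=1/4, |M|=5/4
  updated: d(BMX,N)=10, d(BMX,O)=11, d(BMX,S)=58/3
3. join N+O (d=9) ⇒ NO; edges |N|=9/2, |O|=9/2
  updated: d(BMX,NO)=21/2, d(NO,S)=37/2
4. join BMX+NO (d=21/2) ⇒ BMNOX; edges |BMX|=4, |NO|=3/4
  updated: d(BMNOX,S)=19
5. join BMNOX+S (d=19) ⇒ BMNOSX; edges |BMNOX|=17/4, |S|=19/2
final tree: ((((B:1,X:1):1/4,M:5/4):4,(N:9/2,O:9/2):3/4):17/4,S:19/2)
total length: 31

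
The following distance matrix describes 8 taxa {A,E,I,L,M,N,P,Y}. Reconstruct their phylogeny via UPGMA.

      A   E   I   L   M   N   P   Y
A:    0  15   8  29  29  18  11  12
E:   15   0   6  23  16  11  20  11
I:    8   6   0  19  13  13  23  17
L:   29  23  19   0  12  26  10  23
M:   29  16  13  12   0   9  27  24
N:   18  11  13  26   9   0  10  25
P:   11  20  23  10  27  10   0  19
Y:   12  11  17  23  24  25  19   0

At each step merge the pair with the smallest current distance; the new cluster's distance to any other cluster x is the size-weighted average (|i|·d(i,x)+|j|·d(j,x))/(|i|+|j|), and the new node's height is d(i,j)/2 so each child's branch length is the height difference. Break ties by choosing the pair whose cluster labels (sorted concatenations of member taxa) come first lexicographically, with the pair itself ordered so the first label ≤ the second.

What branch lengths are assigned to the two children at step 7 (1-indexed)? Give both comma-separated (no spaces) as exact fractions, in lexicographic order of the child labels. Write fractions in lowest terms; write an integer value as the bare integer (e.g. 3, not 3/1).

37/48,61/12

iteration 1: select E,I (d=6); attach at lengths (3, 3); label the merged cluster EI
  updated: d(A,EI)=23/2, d(EI,L)=21, d(EI,M)=29/2, d(EI,N)=12, d(EI,P)=43/2, d(EI,Y)=14
iteration 2: select M,N (d=9); attach at lengths (9/2, 9/2); label the merged cluster MN
  updated: d(A,MN)=47/2, d(EI,MN)=53/4, d(L,MN)=19, d(MN,P)=37/2, d(MN,Y)=49/2
iteration 3: select L,P (d=10); attach at lengths (5, 5); label the merged cluster LP
  updated: d(A,LP)=20, d(EI,LP)=85/4, d(LP,MN)=75/4, d(LP,Y)=21
iteration 4: select A,EI (d=23/2); attach at lengths (23/4, 11/4); label the merged cluster AEI
  updated: d(AEI,LP)=125/6, d(AEI,MN)=50/3, d(AEI,Y)=40/3
iteration 5: select AEI,Y (d=40/3); attach at lengths (11/12, 20/3); label the merged cluster AEIY
  updated: d(AEIY,LP)=167/8, d(AEIY,MN)=149/8
iteration 6: select AEIY,MN (d=149/8); attach at lengths (127/48, 77/16); label the merged cluster AEIMNY
  updated: d(AEIMNY,LP)=121/6
iteration 7: select AEIMNY,LP (d=121/6); attach at lengths (37/48, 61/12); label the merged cluster AEILMNPY
final tree: ((((A:23/4,(E:3,I:3):11/4):11/12,Y:20/3):127/48,(M:9/2,N:9/2):77/16):37/48,(L:5,P:5):61/12)
total length: 2611/48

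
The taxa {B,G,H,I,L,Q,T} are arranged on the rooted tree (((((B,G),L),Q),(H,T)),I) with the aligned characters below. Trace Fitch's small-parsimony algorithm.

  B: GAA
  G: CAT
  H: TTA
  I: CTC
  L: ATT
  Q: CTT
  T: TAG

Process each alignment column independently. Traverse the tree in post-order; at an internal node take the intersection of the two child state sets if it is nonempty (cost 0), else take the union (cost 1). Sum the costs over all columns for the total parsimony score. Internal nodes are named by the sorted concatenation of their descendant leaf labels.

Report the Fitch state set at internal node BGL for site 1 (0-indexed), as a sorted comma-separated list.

A,T

BG@0: {G} ∪ {C} = {C,G} (union, +1)
BGL@0: {C,G} ∪ {A} = {A,C,G} (union, +1)
BGLQ@0: {A,C,G} ∩ {C} = {C} (intersection, +0)
HT@0: {T} ∩ {T} = {T} (intersection, +0)
BGHLQT@0: {C} ∪ {T} = {C,T} (union, +1)
BGHILQT@0: {C,T} ∩ {C} = {C} (intersection, +0)
BG@1: {A} ∩ {A} = {A} (intersection, +0)
BGL@1: {A} ∪ {T} = {A,T} (union, +1)
BGLQ@1: {A,T} ∩ {T} = {T} (intersection, +0)
HT@1: {T} ∪ {A} = {A,T} (union, +1)
BGHLQT@1: {T} ∩ {A,T} = {T} (intersection, +0)
BGHILQT@1: {T} ∩ {T} = {T} (intersection, +0)
BG@2: {A} ∪ {T} = {A,T} (union, +1)
BGL@2: {A,T} ∩ {T} = {T} (intersection, +0)
BGLQ@2: {T} ∩ {T} = {T} (intersection, +0)
HT@2: {A} ∪ {G} = {A,G} (union, +1)
BGHLQT@2: {T} ∪ {A,G} = {A,G,T} (union, +1)
BGHILQT@2: {A,G,T} ∪ {C} = {A,C,G,T} (union, +1)
per-site changes: [3, 2, 4]; total = 9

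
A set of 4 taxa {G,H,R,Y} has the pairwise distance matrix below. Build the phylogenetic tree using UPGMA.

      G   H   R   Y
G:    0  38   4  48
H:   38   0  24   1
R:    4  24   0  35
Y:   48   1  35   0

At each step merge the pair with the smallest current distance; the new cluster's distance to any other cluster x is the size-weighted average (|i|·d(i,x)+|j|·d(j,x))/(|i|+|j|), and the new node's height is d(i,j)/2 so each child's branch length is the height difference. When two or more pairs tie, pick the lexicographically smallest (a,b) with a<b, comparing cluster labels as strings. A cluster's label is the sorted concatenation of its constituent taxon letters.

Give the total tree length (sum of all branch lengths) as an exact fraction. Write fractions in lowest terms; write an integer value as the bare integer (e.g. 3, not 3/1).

step 1: merge (H,Y) at d=1; branch lengths H→1/2, Y→1/2; new cluster HY
  updated: d(G,HY)=43, d(HY,R)=59/2
step 2: merge (G,R) at d=4; branch lengths G→2, R→2; new cluster GR
  updated: d(GR,HY)=145/4
step 3: merge (GR,HY) at d=145/4; branch lengths GR→129/8, HY→141/8; new cluster GHRY
final tree: ((G:2,R:2):129/8,(H:1/2,Y:1/2):141/8)
total length: 155/4

155/4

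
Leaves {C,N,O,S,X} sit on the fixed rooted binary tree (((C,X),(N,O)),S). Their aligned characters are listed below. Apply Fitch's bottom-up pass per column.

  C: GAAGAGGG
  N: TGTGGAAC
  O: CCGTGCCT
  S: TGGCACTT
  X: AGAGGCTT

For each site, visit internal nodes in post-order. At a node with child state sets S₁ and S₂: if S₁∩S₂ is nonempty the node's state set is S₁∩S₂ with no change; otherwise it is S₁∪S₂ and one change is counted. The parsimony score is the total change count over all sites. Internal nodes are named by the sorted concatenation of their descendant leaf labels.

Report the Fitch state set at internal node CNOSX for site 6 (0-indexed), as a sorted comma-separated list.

CX@0: {G} ∪ {A} = {A,G} (union, +1)
NO@0: {T} ∪ {C} = {C,T} (union, +1)
CNOX@0: {A,G} ∪ {C,T} = {A,C,G,T} (union, +1)
CNOSX@0: {A,C,G,T} ∩ {T} = {T} (intersection, +0)
CX@1: {A} ∪ {G} = {A,G} (union, +1)
NO@1: {G} ∪ {C} = {C,G} (union, +1)
CNOX@1: {A,G} ∩ {C,G} = {G} (intersection, +0)
CNOSX@1: {G} ∩ {G} = {G} (intersection, +0)
CX@2: {A} ∩ {A} = {A} (intersection, +0)
NO@2: {T} ∪ {G} = {G,T} (union, +1)
CNOX@2: {A} ∪ {G,T} = {A,G,T} (union, +1)
CNOSX@2: {A,G,T} ∩ {G} = {G} (intersection, +0)
CX@3: {G} ∩ {G} = {G} (intersection, +0)
NO@3: {G} ∪ {T} = {G,T} (union, +1)
CNOX@3: {G} ∩ {G,T} = {G} (intersection, +0)
CNOSX@3: {G} ∪ {C} = {C,G} (union, +1)
CX@4: {A} ∪ {G} = {A,G} (union, +1)
NO@4: {G} ∩ {G} = {G} (intersection, +0)
CNOX@4: {A,G} ∩ {G} = {G} (intersection, +0)
CNOSX@4: {G} ∪ {A} = {A,G} (union, +1)
CX@5: {G} ∪ {C} = {C,G} (union, +1)
NO@5: {A} ∪ {C} = {A,C} (union, +1)
CNOX@5: {C,G} ∩ {A,C} = {C} (intersection, +0)
CNOSX@5: {C} ∩ {C} = {C} (intersection, +0)
CX@6: {G} ∪ {T} = {G,T} (union, +1)
NO@6: {A} ∪ {C} = {A,C} (union, +1)
CNOX@6: {G,T} ∪ {A,C} = {A,C,G,T} (union, +1)
CNOSX@6: {A,C,G,T} ∩ {T} = {T} (intersection, +0)
CX@7: {G} ∪ {T} = {G,T} (union, +1)
NO@7: {C} ∪ {T} = {C,T} (union, +1)
CNOX@7: {G,T} ∩ {C,T} = {T} (intersection, +0)
CNOSX@7: {T} ∩ {T} = {T} (intersection, +0)
per-site changes: [3, 2, 2, 2, 2, 2, 3, 2]; total = 18

T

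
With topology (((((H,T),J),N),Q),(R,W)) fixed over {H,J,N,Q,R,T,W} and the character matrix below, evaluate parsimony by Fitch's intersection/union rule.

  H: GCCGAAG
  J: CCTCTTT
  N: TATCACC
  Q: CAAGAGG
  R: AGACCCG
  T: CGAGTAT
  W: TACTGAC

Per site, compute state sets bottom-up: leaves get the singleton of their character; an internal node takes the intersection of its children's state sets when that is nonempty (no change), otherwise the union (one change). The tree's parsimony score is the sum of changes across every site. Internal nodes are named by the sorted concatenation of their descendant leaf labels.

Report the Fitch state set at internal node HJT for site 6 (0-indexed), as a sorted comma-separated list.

HT@0: {G} ∪ {C} = {C,G} (union, +1)
HJT@0: {C,G} ∩ {C} = {C} (intersection, +0)
HJNT@0: {C} ∪ {T} = {C,T} (union, +1)
HJNQT@0: {C,T} ∩ {C} = {C} (intersection, +0)
RW@0: {A} ∪ {T} = {A,T} (union, +1)
HJNQRTW@0: {C} ∪ {A,T} = {A,C,T} (union, +1)
HT@1: {C} ∪ {G} = {C,G} (union, +1)
HJT@1: {C,G} ∩ {C} = {C} (intersection, +0)
HJNT@1: {C} ∪ {A} = {A,C} (union, +1)
HJNQT@1: {A,C} ∩ {A} = {A} (intersection, +0)
RW@1: {G} ∪ {A} = {A,G} (union, +1)
HJNQRTW@1: {A} ∩ {A,G} = {A} (intersection, +0)
HT@2: {C} ∪ {A} = {A,C} (union, +1)
HJT@2: {A,C} ∪ {T} = {A,C,T} (union, +1)
HJNT@2: {A,C,T} ∩ {T} = {T} (intersection, +0)
HJNQT@2: {T} ∪ {A} = {A,T} (union, +1)
RW@2: {A} ∪ {C} = {A,C} (union, +1)
HJNQRTW@2: {A,T} ∩ {A,C} = {A} (intersection, +0)
HT@3: {G} ∩ {G} = {G} (intersection, +0)
HJT@3: {G} ∪ {C} = {C,G} (union, +1)
HJNT@3: {C,G} ∩ {C} = {C} (intersection, +0)
HJNQT@3: {C} ∪ {G} = {C,G} (union, +1)
RW@3: {C} ∪ {T} = {C,T} (union, +1)
HJNQRTW@3: {C,G} ∩ {C,T} = {C} (intersection, +0)
HT@4: {A} ∪ {T} = {A,T} (union, +1)
HJT@4: {A,T} ∩ {T} = {T} (intersection, +0)
HJNT@4: {T} ∪ {A} = {A,T} (union, +1)
HJNQT@4: {A,T} ∩ {A} = {A} (intersection, +0)
RW@4: {C} ∪ {G} = {C,G} (union, +1)
HJNQRTW@4: {A} ∪ {C,G} = {A,C,G} (union, +1)
HT@5: {A} ∩ {A} = {A} (intersection, +0)
HJT@5: {A} ∪ {T} = {A,T} (union, +1)
HJNT@5: {A,T} ∪ {C} = {A,C,T} (union, +1)
HJNQT@5: {A,C,T} ∪ {G} = {A,C,G,T} (union, +1)
RW@5: {C} ∪ {A} = {A,C} (union, +1)
HJNQRTW@5: {A,C,G,T} ∩ {A,C} = {A,C} (intersection, +0)
HT@6: {G} ∪ {T} = {G,T} (union, +1)
HJT@6: {G,T} ∩ {T} = {T} (intersection, +0)
HJNT@6: {T} ∪ {C} = {C,T} (union, +1)
HJNQT@6: {C,T} ∪ {G} = {C,G,T} (union, +1)
RW@6: {G} ∪ {C} = {C,G} (union, +1)
HJNQRTW@6: {C,G,T} ∩ {C,G} = {C,G} (intersection, +0)
per-site changes: [4, 3, 4, 3, 4, 4, 4]; total = 26

T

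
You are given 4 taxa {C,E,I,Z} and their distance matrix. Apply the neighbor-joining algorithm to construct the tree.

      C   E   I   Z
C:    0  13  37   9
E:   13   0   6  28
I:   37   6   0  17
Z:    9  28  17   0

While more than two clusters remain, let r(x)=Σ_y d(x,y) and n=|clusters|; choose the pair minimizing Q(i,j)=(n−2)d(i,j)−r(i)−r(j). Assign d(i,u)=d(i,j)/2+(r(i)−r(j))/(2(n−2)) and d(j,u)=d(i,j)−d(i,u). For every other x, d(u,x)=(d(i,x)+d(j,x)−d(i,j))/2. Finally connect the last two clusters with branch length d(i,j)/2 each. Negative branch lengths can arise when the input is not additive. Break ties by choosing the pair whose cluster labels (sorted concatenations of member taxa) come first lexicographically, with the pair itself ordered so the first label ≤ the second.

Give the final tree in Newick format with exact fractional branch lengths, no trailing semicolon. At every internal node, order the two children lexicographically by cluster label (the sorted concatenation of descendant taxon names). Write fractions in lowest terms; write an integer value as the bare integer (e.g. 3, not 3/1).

iteration 1: select C,Z (d=9, Q=-95); attach at lengths (23/4, 13/4); label the merged cluster CZ
  updated: d(CZ,E)=16, d(CZ,I)=45/2
iteration 2: select CZ,E (d=16, Q=-89/2); attach at lengths (65/4, -1/4); label the merged cluster CEZ
  updated: d(CEZ,I)=25/4
iteration 3: select CEZ,I (d=25/4); attach at lengths (25/8, 25/8); label the merged cluster CEIZ
final tree: (((C:23/4,Z:13/4):65/4,E:-1/4):25/8,I:25/8)
total length: 125/4

(((C:23/4,Z:13/4):65/4,E:-1/4):25/8,I:25/8)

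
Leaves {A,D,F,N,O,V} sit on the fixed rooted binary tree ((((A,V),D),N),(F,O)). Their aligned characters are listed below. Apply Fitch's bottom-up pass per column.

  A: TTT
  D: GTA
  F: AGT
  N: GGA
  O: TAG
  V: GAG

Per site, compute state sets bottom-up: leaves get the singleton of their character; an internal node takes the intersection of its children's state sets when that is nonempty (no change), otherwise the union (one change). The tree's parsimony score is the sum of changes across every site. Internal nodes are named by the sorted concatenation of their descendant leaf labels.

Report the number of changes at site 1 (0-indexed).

3

site 0, node AV: A={T} ∪ V={G} → {G,T} (+1)
site 0, node ADV: AV={G,T} ∩ D={G} → {G} (+0)
site 0, node ADNV: ADV={G} ∩ N={G} → {G} (+0)
site 0, node FO: F={A} ∪ O={T} → {A,T} (+1)
site 0, node ADFNOV: ADNV={G} ∪ FO={A,T} → {A,G,T} (+1)
site 1, node AV: A={T} ∪ V={A} → {A,T} (+1)
site 1, node ADV: AV={A,T} ∩ D={T} → {T} (+0)
site 1, node ADNV: ADV={T} ∪ N={G} → {G,T} (+1)
site 1, node FO: F={G} ∪ O={A} → {A,G} (+1)
site 1, node ADFNOV: ADNV={G,T} ∩ FO={A,G} → {G} (+0)
site 2, node AV: A={T} ∪ V={G} → {G,T} (+1)
site 2, node ADV: AV={G,T} ∪ D={A} → {A,G,T} (+1)
site 2, node ADNV: ADV={A,G,T} ∩ N={A} → {A} (+0)
site 2, node FO: F={T} ∪ O={G} → {G,T} (+1)
site 2, node ADFNOV: ADNV={A} ∪ FO={G,T} → {A,G,T} (+1)
per-site changes: [3, 3, 4]; total = 10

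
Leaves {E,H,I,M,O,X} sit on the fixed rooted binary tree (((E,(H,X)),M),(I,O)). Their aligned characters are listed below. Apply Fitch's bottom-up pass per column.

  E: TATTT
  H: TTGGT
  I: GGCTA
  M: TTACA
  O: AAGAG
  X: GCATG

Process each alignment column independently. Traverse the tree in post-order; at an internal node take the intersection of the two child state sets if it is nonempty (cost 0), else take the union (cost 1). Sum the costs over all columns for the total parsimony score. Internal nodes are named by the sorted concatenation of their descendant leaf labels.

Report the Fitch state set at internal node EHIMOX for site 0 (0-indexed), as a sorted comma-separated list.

site 0, node HX: H={T} ∪ X={G} → {G,T} (+1)
site 0, node EHX: E={T} ∩ HX={G,T} → {T} (+0)
site 0, node EHMX: EHX={T} ∩ M={T} → {T} (+0)
site 0, node IO: I={G} ∪ O={A} → {A,G} (+1)
site 0, node EHIMOX: EHMX={T} ∪ IO={A,G} → {A,G,T} (+1)
site 1, node HX: H={T} ∪ X={C} → {C,T} (+1)
site 1, node EHX: E={A} ∪ HX={C,T} → {A,C,T} (+1)
site 1, node EHMX: EHX={A,C,T} ∩ M={T} → {T} (+0)
site 1, node IO: I={G} ∪ O={A} → {A,G} (+1)
site 1, node EHIMOX: EHMX={T} ∪ IO={A,G} → {A,G,T} (+1)
site 2, node HX: H={G} ∪ X={A} → {A,G} (+1)
site 2, node EHX: E={T} ∪ HX={A,G} → {A,G,T} (+1)
site 2, node EHMX: EHX={A,G,T} ∩ M={A} → {A} (+0)
site 2, node IO: I={C} ∪ O={G} → {C,G} (+1)
site 2, node EHIMOX: EHMX={A} ∪ IO={C,G} → {A,C,G} (+1)
site 3, node HX: H={G} ∪ X={T} → {G,T} (+1)
site 3, node EHX: E={T} ∩ HX={G,T} → {T} (+0)
site 3, node EHMX: EHX={T} ∪ M={C} → {C,T} (+1)
site 3, node IO: I={T} ∪ O={A} → {A,T} (+1)
site 3, node EHIMOX: EHMX={C,T} ∩ IO={A,T} → {T} (+0)
site 4, node HX: H={T} ∪ X={G} → {G,T} (+1)
site 4, node EHX: E={T} ∩ HX={G,T} → {T} (+0)
site 4, node EHMX: EHX={T} ∪ M={A} → {A,T} (+1)
site 4, node IO: I={A} ∪ O={G} → {A,G} (+1)
site 4, node EHIMOX: EHMX={A,T} ∩ IO={A,G} → {A} (+0)
per-site changes: [3, 4, 4, 3, 3]; total = 17

A,G,T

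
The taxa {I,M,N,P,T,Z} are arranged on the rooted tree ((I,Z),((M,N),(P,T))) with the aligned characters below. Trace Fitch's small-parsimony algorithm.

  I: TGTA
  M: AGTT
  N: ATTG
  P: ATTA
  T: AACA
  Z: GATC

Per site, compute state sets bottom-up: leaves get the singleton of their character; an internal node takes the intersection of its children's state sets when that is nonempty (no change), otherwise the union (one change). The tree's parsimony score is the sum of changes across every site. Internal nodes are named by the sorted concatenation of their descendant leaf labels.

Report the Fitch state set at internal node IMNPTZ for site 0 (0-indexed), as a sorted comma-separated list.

[col 0] IZ: children I:{T}, Z:{G} ∪→ {G,T}; cost 1
[col 0] MN: children M:{A}, N:{A} ∩→ {A}; cost 0
[col 0] PT: children P:{A}, T:{A} ∩→ {A}; cost 0
[col 0] MNPT: children MN:{A}, PT:{A} ∩→ {A}; cost 0
[col 0] IMNPTZ: children IZ:{G,T}, MNPT:{A} ∪→ {A,G,T}; cost 1
[col 1] IZ: children I:{G}, Z:{A} ∪→ {A,G}; cost 1
[col 1] MN: children M:{G}, N:{T} ∪→ {G,T}; cost 1
[col 1] PT: children P:{T}, T:{A} ∪→ {A,T}; cost 1
[col 1] MNPT: children MN:{G,T}, PT:{A,T} ∩→ {T}; cost 0
[col 1] IMNPTZ: children IZ:{A,G}, MNPT:{T} ∪→ {A,G,T}; cost 1
[col 2] IZ: children I:{T}, Z:{T} ∩→ {T}; cost 0
[col 2] MN: children M:{T}, N:{T} ∩→ {T}; cost 0
[col 2] PT: children P:{T}, T:{C} ∪→ {C,T}; cost 1
[col 2] MNPT: children MN:{T}, PT:{C,T} ∩→ {T}; cost 0
[col 2] IMNPTZ: children IZ:{T}, MNPT:{T} ∩→ {T}; cost 0
[col 3] IZ: children I:{A}, Z:{C} ∪→ {A,C}; cost 1
[col 3] MN: children M:{T}, N:{G} ∪→ {G,T}; cost 1
[col 3] PT: children P:{A}, T:{A} ∩→ {A}; cost 0
[col 3] MNPT: children MN:{G,T}, PT:{A} ∪→ {A,G,T}; cost 1
[col 3] IMNPTZ: children IZ:{A,C}, MNPT:{A,G,T} ∩→ {A}; cost 0
per-site changes: [2, 4, 1, 3]; total = 10

A,G,T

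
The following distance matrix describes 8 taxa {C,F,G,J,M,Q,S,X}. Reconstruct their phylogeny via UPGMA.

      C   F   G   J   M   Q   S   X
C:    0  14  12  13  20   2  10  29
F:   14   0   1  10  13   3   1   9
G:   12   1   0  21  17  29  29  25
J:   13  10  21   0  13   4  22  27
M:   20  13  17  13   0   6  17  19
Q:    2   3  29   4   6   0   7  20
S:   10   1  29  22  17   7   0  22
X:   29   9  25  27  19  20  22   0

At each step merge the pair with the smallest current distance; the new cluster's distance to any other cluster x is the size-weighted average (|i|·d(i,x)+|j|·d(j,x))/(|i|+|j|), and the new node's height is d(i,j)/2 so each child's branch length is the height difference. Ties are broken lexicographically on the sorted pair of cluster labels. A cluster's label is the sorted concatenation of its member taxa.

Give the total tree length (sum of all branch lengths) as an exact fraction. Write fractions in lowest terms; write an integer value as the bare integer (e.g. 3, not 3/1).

3379/70

step 1: merge (F,G) at d=1; branch lengths F→1/2, G→1/2; new cluster FG
  updated: d(C,FG)=13, d(FG,J)=31/2, d(FG,M)=15, d(FG,Q)=16, d(FG,S)=15, d(FG,X)=17
step 2: merge (C,Q) at d=2; branch lengths C→1, Q→1; new cluster CQ
  updated: d(CQ,FG)=29/2, d(CQ,J)=17/2, d(CQ,M)=13, d(CQ,S)=17/2, d(CQ,X)=49/2
step 3: merge (CQ,J) at d=17/2; branch lengths CQ→13/4, J→17/4; new cluster CJQ
  updated: d(CJQ,FG)=89/6, d(CJQ,M)=13, d(CJQ,S)=13, d(CJQ,X)=76/3
step 4: merge (CJQ,M) at d=13; branch lengths CJQ→9/4, M→13/2; new cluster CJMQ
  updated: d(CJMQ,FG)=119/8, d(CJMQ,S)=14, d(CJMQ,X)=95/4
step 5: merge (CJMQ,S) at d=14; branch lengths CJMQ→1/2, S→7; new cluster CJMQS
  updated: d(CJMQS,FG)=149/10, d(CJMQS,X)=117/5
step 6: merge (CJMQS,FG) at d=149/10; branch lengths CJMQS→9/20, FG→139/20; new cluster CFGJMQS
  updated: d(CFGJMQS,X)=151/7
step 7: merge (CFGJMQS,X) at d=151/7; branch lengths CFGJMQS→467/140, X→151/14; new cluster CFGJMQSX
final tree: ((((((C:1,Q:1):13/4,J:17/4):9/4,M:13/2):1/2,S:7):9/20,(F:1/2,G:1/2):139/20):467/140,X:151/14)
total length: 3379/70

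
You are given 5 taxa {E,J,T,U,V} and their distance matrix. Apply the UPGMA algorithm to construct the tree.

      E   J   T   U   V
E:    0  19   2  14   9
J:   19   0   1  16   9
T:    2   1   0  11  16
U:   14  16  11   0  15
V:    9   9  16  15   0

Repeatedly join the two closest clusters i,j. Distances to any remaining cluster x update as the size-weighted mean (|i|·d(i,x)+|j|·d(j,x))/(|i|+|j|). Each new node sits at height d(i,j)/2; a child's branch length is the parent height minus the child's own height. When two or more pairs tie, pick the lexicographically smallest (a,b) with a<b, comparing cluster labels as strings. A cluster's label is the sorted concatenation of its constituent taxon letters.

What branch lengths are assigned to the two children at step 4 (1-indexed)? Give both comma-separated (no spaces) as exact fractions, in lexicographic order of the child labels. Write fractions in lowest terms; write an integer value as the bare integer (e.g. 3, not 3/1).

5/4,7

1. join J+T (d=1) ⇒ JT; edges |J|=1/2, |T|=1/2
  updated: d(E,JT)=21/2, d(JT,U)=27/2, d(JT,V)=25/2
2. join E+V (d=9) ⇒ EV; edges |E|=9/2, |V|=9/2
  updated: d(EV,JT)=23/2, d(EV,U)=29/2
3. join EV+JT (d=23/2) ⇒ EJTV; edges |EV|=5/4, |JT|=21/4
  updated: d(EJTV,U)=14
4. join EJTV+U (d=14) ⇒ EJTUV; edges |EJTV|=5/4, |U|=7
final tree: (((E:9/2,V:9/2):5/4,(J:1/2,T:1/2):21/4):5/4,U:7)
total length: 99/4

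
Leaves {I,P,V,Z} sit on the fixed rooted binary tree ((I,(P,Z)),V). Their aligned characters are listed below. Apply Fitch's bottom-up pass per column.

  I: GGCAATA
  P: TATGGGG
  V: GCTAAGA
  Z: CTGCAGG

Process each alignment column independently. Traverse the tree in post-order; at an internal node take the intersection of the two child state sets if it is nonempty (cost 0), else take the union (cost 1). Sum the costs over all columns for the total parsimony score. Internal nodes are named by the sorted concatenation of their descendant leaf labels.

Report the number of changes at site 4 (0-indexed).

1

site 0, node PZ: P={T} ∪ Z={C} → {C,T} (+1)
site 0, node IPZ: I={G} ∪ PZ={C,T} → {C,G,T} (+1)
site 0, node IPVZ: IPZ={C,G,T} ∩ V={G} → {G} (+0)
site 1, node PZ: P={A} ∪ Z={T} → {A,T} (+1)
site 1, node IPZ: I={G} ∪ PZ={A,T} → {A,G,T} (+1)
site 1, node IPVZ: IPZ={A,G,T} ∪ V={C} → {A,C,G,T} (+1)
site 2, node PZ: P={T} ∪ Z={G} → {G,T} (+1)
site 2, node IPZ: I={C} ∪ PZ={G,T} → {C,G,T} (+1)
site 2, node IPVZ: IPZ={C,G,T} ∩ V={T} → {T} (+0)
site 3, node PZ: P={G} ∪ Z={C} → {C,G} (+1)
site 3, node IPZ: I={A} ∪ PZ={C,G} → {A,C,G} (+1)
site 3, node IPVZ: IPZ={A,C,G} ∩ V={A} → {A} (+0)
site 4, node PZ: P={G} ∪ Z={A} → {A,G} (+1)
site 4, node IPZ: I={A} ∩ PZ={A,G} → {A} (+0)
site 4, node IPVZ: IPZ={A} ∩ V={A} → {A} (+0)
site 5, node PZ: P={G} ∩ Z={G} → {G} (+0)
site 5, node IPZ: I={T} ∪ PZ={G} → {G,T} (+1)
site 5, node IPVZ: IPZ={G,T} ∩ V={G} → {G} (+0)
site 6, node PZ: P={G} ∩ Z={G} → {G} (+0)
site 6, node IPZ: I={A} ∪ PZ={G} → {A,G} (+1)
site 6, node IPVZ: IPZ={A,G} ∩ V={A} → {A} (+0)
per-site changes: [2, 3, 2, 2, 1, 1, 1]; total = 12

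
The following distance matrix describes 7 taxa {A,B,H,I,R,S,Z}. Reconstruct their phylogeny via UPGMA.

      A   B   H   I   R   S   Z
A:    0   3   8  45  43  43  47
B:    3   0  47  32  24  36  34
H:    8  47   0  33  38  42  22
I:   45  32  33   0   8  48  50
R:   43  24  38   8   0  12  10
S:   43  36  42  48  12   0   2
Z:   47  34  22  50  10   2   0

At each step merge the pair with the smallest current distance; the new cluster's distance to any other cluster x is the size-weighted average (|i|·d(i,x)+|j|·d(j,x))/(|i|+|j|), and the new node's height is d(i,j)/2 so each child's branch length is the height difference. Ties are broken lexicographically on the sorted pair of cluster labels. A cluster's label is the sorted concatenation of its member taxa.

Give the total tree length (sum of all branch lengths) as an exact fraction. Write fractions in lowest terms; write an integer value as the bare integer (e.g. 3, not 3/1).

1. join S+Z (d=2) ⇒ SZ; edges |S|=1, |Z|=1
  updated: d(A,SZ)=45, d(B,SZ)=35, d(H,SZ)=32, d(I,SZ)=49, d(R,SZ)=11
2. join A+B (d=3) ⇒ AB; edges |A|=3/2, |B|=3/2
  updated: d(AB,H)=55/2, d(AB,I)=77/2, d(AB,R)=67/2, d(AB,SZ)=40
3. join I+R (d=8) ⇒ IR; edges |I|=4, |R|=4
  updated: d(AB,IR)=36, d(H,IR)=71/2, d(IR,SZ)=30
4. join AB+H (d=55/2) ⇒ ABH; edges |AB|=49/4, |H|=55/4
  updated: d(ABH,IR)=215/6, d(ABH,SZ)=112/3
5. join IR+SZ (d=30) ⇒ IRSZ; edges |IR|=11, |SZ|=14
  updated: d(ABH,IRSZ)=439/12
6. join ABH+IRSZ (d=439/12) ⇒ ABHIRSZ; edges |ABH|=109/24, |IRSZ|=79/24
final tree: (((A:3/2,B:3/2):49/4,H:55/4):109/24,((I:4,R:4):11,(S:1,Z:1):14):79/24)
total length: 431/6

431/6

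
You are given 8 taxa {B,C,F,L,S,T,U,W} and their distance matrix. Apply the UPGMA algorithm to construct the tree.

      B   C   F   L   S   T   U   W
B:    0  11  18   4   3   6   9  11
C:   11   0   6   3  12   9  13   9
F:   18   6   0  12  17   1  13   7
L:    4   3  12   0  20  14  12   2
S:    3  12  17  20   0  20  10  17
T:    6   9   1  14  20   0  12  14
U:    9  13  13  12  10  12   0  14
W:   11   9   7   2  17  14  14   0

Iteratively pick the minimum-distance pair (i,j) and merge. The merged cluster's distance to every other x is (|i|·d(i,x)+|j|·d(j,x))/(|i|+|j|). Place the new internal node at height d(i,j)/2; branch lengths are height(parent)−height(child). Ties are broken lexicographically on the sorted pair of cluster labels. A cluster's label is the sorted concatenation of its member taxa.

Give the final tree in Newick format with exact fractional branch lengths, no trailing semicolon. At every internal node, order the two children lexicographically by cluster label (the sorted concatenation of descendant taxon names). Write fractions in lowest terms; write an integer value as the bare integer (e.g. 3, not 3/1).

(((B:3/2,S:3/2):13/4,U:19/4):23/12,((C:3,(L:1,W:1):2):13/6,(F:1/2,T:1/2):14/3):3/2)

step 1: merge (F,T) at d=1; branch lengths F→1/2, T→1/2; new cluster FT
  updated: d(B,FT)=12, d(C,FT)=15/2, d(FT,L)=13, d(FT,S)=37/2, d(FT,U)=25/2, d(FT,W)=21/2
step 2: merge (L,W) at d=2; branch lengths L→1, W→1; new cluster LW
  updated: d(B,LW)=15/2, d(C,LW)=6, d(FT,LW)=47/4, d(LW,S)=37/2, d(LW,U)=13
step 3: merge (B,S) at d=3; branch lengths B→3/2, S→3/2; new cluster BS
  updated: d(BS,C)=23/2, d(BS,FT)=61/4, d(BS,LW)=13, d(BS,U)=19/2
step 4: merge (C,LW) at d=6; branch lengths C→3, LW→2; new cluster CLW
  updated: d(BS,CLW)=25/2, d(CLW,FT)=31/3, d(CLW,U)=13
step 5: merge (BS,U) at d=19/2; branch lengths BS→13/4, U→19/4; new cluster BSU
  updated: d(BSU,CLW)=38/3, d(BSU,FT)=43/3
step 6: merge (CLW,FT) at d=31/3; branch lengths CLW→13/6, FT→14/3; new cluster CFLTW
  updated: d(BSU,CFLTW)=40/3
step 7: merge (BSU,CFLTW) at d=40/3; branch lengths BSU→23/12, CFLTW→3/2; new cluster BCFLSTUW
final tree: (((B:3/2,S:3/2):13/4,U:19/4):23/12,((C:3,(L:1,W:1):2):13/6,(F:1/2,T:1/2):14/3):3/2)
total length: 117/4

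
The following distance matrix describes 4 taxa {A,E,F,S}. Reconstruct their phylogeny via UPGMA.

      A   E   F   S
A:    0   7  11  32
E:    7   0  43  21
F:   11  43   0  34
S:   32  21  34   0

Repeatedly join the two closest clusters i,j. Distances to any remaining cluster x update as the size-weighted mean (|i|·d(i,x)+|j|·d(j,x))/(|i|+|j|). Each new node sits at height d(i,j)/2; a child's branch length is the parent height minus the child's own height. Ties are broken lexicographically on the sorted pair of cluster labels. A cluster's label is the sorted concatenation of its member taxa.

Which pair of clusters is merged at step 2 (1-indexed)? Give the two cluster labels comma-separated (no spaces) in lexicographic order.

AE,S

step 1: merge (A,E) at d=7; branch lengths A→7/2, E→7/2; new cluster AE
  updated: d(AE,F)=27, d(AE,S)=53/2
step 2: merge (AE,S) at d=53/2; branch lengths AE→39/4, S→53/4; new cluster AES
  updated: d(AES,F)=88/3
step 3: merge (AES,F) at d=88/3; branch lengths AES→17/12, F→44/3; new cluster AEFS
final tree: (((A:7/2,E:7/2):39/4,S:53/4):17/12,F:44/3)
total length: 553/12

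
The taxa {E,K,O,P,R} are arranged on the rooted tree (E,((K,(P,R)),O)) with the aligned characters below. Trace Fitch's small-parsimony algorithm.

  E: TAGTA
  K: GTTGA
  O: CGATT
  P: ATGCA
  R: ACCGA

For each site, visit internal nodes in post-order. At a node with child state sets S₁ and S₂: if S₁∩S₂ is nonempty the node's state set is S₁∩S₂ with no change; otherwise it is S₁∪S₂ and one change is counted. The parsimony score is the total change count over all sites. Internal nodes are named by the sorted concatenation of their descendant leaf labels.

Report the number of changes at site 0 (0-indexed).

3

[col 0] PR: children P:{A}, R:{A} ∩→ {A}; cost 0
[col 0] KPR: children K:{G}, PR:{A} ∪→ {A,G}; cost 1
[col 0] KOPR: children KPR:{A,G}, O:{C} ∪→ {A,C,G}; cost 1
[col 0] EKOPR: children E:{T}, KOPR:{A,C,G} ∪→ {A,C,G,T}; cost 1
[col 1] PR: children P:{T}, R:{C} ∪→ {C,T}; cost 1
[col 1] KPR: children K:{T}, PR:{C,T} ∩→ {T}; cost 0
[col 1] KOPR: children KPR:{T}, O:{G} ∪→ {G,T}; cost 1
[col 1] EKOPR: children E:{A}, KOPR:{G,T} ∪→ {A,G,T}; cost 1
[col 2] PR: children P:{G}, R:{C} ∪→ {C,G}; cost 1
[col 2] KPR: children K:{T}, PR:{C,G} ∪→ {C,G,T}; cost 1
[col 2] KOPR: children KPR:{C,G,T}, O:{A} ∪→ {A,C,G,T}; cost 1
[col 2] EKOPR: children E:{G}, KOPR:{A,C,G,T} ∩→ {G}; cost 0
[col 3] PR: children P:{C}, R:{G} ∪→ {C,G}; cost 1
[col 3] KPR: children K:{G}, PR:{C,G} ∩→ {G}; cost 0
[col 3] KOPR: children KPR:{G}, O:{T} ∪→ {G,T}; cost 1
[col 3] EKOPR: children E:{T}, KOPR:{G,T} ∩→ {T}; cost 0
[col 4] PR: children P:{A}, R:{A} ∩→ {A}; cost 0
[col 4] KPR: children K:{A}, PR:{A} ∩→ {A}; cost 0
[col 4] KOPR: children KPR:{A}, O:{T} ∪→ {A,T}; cost 1
[col 4] EKOPR: children E:{A}, KOPR:{A,T} ∩→ {A}; cost 0
per-site changes: [3, 3, 3, 2, 1]; total = 12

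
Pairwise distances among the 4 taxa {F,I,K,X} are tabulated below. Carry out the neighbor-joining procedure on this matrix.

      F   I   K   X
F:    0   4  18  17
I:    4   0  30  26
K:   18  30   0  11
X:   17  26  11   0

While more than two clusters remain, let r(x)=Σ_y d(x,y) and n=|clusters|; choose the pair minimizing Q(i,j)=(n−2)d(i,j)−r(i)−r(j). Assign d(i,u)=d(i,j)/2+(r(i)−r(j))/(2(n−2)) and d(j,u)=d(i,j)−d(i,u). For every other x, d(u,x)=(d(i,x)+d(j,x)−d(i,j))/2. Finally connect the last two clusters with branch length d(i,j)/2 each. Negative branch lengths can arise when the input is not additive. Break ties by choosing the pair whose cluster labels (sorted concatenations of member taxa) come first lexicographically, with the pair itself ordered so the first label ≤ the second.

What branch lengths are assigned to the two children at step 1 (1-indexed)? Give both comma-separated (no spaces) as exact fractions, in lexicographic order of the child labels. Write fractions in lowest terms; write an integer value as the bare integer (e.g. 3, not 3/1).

1. join F+I (d=4, Q=-91) ⇒ FI; edges |F|=-13/4, |I|=29/4
  updated: d(FI,K)=22, d(FI,X)=39/2
2. join FI+K (d=22, Q=-105/2) ⇒ FIK; edges |FI|=61/4, |K|=27/4
  updated: d(FIK,X)=17/4
3. join FIK+X (d=17/4) ⇒ FIKX; edges |FIK|=17/8, |X|=17/8
final tree: (((F:-13/4,I:29/4):61/4,K:27/4):17/8,X:17/8)
total length: 121/4

-13/4,29/4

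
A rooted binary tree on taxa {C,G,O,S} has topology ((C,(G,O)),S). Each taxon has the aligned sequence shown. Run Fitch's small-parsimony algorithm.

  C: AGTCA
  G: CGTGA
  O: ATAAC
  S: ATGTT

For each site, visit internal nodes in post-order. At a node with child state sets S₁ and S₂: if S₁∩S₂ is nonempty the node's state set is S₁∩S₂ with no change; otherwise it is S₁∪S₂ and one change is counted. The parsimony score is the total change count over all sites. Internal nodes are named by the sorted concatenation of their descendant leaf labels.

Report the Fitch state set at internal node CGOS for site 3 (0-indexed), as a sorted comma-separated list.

site 0, node GO: G={C} ∪ O={A} → {A,C} (+1)
site 0, node CGO: C={A} ∩ GO={A,C} → {A} (+0)
site 0, node CGOS: CGO={A} ∩ S={A} → {A} (+0)
site 1, node GO: G={G} ∪ O={T} → {G,T} (+1)
site 1, node CGO: C={G} ∩ GO={G,T} → {G} (+0)
site 1, node CGOS: CGO={G} ∪ S={T} → {G,T} (+1)
site 2, node GO: G={T} ∪ O={A} → {A,T} (+1)
site 2, node CGO: C={T} ∩ GO={A,T} → {T} (+0)
site 2, node CGOS: CGO={T} ∪ S={G} → {G,T} (+1)
site 3, node GO: G={G} ∪ O={A} → {A,G} (+1)
site 3, node CGO: C={C} ∪ GO={A,G} → {A,C,G} (+1)
site 3, node CGOS: CGO={A,C,G} ∪ S={T} → {A,C,G,T} (+1)
site 4, node GO: G={A} ∪ O={C} → {A,C} (+1)
site 4, node CGO: C={A} ∩ GO={A,C} → {A} (+0)
site 4, node CGOS: CGO={A} ∪ S={T} → {A,T} (+1)
per-site changes: [1, 2, 2, 3, 2]; total = 10

A,C,G,T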